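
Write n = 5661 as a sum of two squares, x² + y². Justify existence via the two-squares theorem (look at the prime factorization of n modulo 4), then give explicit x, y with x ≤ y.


Step 1: Factor n = 5661 = 3^2 · 17 · 37.
Step 2: Check the mod-4 condition on each prime factor: 3 ≡ 3 (mod 4), exponent 2 (must be even); 17 ≡ 1 (mod 4), exponent 1; 37 ≡ 1 (mod 4), exponent 1.
All primes ≡ 3 (mod 4) appear to even exponent (or don't appear), so by the two-squares theorem n IS expressible as a sum of two squares.
Step 3: Build a representation. Group n = k² · m with k = 3 and m = 17 · 37 = 629 (a product of primes ≡ 1 (mod 4)); a representation of m scales to one of n via (k·x)² + (k·y)² = k²(x² + y²). Each prime p ≡ 1 (mod 4) is itself a sum of two squares; find a² by testing p − a² for a perfect square:
  17: 17 − 1² = 16 = 4² ⇒ 17 = 1² + 4².
  37: 37 − 1² = 36 = 6² ⇒ 37 = 1² + 6².
  Combine using the Brahmagupta–Fibonacci identity (a² + b²)(c² + d²) = (ac − bd)² + (ad + bc)² = (ac + bd)² + (ad − bc)²:
  17 · 37 = 629: from (1² + 4²)(1² + 6²), take (1·1 − 4·6, 1·6 + 4·1) = (1 − 24, 6 + 4) = (-23, 10); dropping signs (only squares matter) gives (23, 10); check 23² + 10² = 529 + 100 = 629 ✓.
  Scale by k = 3: (3·23, 3·10) = (69, 30).
Step 4: Order so x ≤ y and verify: 30² + 69² = 900 + 4761 = 5661 = n. ✓

n = 5661 = 30² + 69² (one valid representation with x ≤ y).


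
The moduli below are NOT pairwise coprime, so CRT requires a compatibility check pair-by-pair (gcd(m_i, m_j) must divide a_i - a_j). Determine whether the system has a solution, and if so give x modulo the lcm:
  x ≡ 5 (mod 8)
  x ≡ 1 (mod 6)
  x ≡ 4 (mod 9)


Moduli 8, 6, 9 are not pairwise coprime, so CRT works modulo lcm(m_i) when all pairwise compatibility conditions hold.
Pairwise compatibility: gcd(m_i, m_j) must divide a_i - a_j for every pair.
Merge one congruence at a time:
  Start: x ≡ 5 (mod 8).
  Combine with x ≡ 1 (mod 6): gcd(8, 6) = 2; 1 - 5 = -4, which IS divisible by 2, so compatible.
    Write x = 5 + 8·t and substitute into x ≡ 1 (mod 6): 8·t ≡ 1 − 5 = -4 (mod 6).
    Divide the congruence (and modulus) by g = 2: 4·t ≡ -2 (mod 3).
    Reduce coefficients mod 3: 1·t ≡ 1 (mod 3).
    So t ≡ 1 (mod 3).
    Then x = 5 + 8·1 = 13, valid modulo lcm(8, 6) = 24: x ≡ 13 (mod 24).
  Combine with x ≡ 4 (mod 9): gcd(24, 9) = 3; 4 - 13 = -9, which IS divisible by 3, so compatible.
    Write x = 13 + 24·t and substitute into x ≡ 4 (mod 9): 24·t ≡ 4 − 13 = -9 (mod 9).
    Divide the congruence (and modulus) by g = 3: 8·t ≡ -3 (mod 3).
    Reduce coefficients mod 3: 2·t ≡ 0 (mod 3).
    The inverse of 2 mod 3 is 2 (since 2·2 = 4 = 1·3 + 1), so t ≡ 2·0 = 0 ≡ 0 (mod 3).
    Then x = 13 + 24·0 = 13, valid modulo lcm(24, 9) = 72: x ≡ 13 (mod 72).
Verify: 13 mod 8 = 5, 13 mod 6 = 1, 13 mod 9 = 4.

x ≡ 13 (mod 72).


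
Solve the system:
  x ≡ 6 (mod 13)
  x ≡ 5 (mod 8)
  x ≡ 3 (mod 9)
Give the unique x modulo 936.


Moduli 13, 8, 9 are pairwise coprime; by CRT there is a unique solution modulo M = 13 · 8 · 9 = 936.
Solve pairwise, accumulating the modulus:
  Start with x ≡ 6 (mod 13).
  Combine with x ≡ 5 (mod 8): since gcd(13, 8) = 1, we get a unique residue mod 104.
    Write x = 6 + 13·t and substitute into x ≡ 5 (mod 8): 13·t ≡ 5 − 6 = -1 (mod 8).
    Reduce coefficients mod 8: 5·t ≡ 7 (mod 8).
    The inverse of 5 mod 8 is 5 (since 5·5 = 25 = 3·8 + 1), so t ≡ 5·7 = 35 ≡ 3 (mod 8).
    Then x = 6 + 13·3 = 45, valid modulo lcm(13, 8) = 104: x ≡ 45 (mod 104).
  Combine with x ≡ 3 (mod 9): since gcd(104, 9) = 1, we get a unique residue mod 936.
    Write x = 45 + 104·t and substitute into x ≡ 3 (mod 9): 104·t ≡ 3 − 45 = -42 (mod 9).
    Reduce coefficients mod 9: 5·t ≡ 3 (mod 9).
    The inverse of 5 mod 9 is 2 (since 5·2 = 10 = 1·9 + 1), so t ≡ 2·3 = 6 ≡ 6 (mod 9).
    Then x = 45 + 104·6 = 669, valid modulo lcm(104, 9) = 936: x ≡ 669 (mod 936).
Verify: 669 mod 13 = 6 ✓, 669 mod 8 = 5 ✓, 669 mod 9 = 3 ✓.

x ≡ 669 (mod 936).


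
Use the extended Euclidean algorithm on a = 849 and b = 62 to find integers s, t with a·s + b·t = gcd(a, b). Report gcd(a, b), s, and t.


Euclidean algorithm on (849, 62) — divide until remainder is 0:
  849 = 13 · 62 + 43
  62 = 1 · 43 + 19
  43 = 2 · 19 + 5
  19 = 3 · 5 + 4
  5 = 1 · 4 + 1
  4 = 4 · 1 + 0
gcd(849, 62) = 1.
Track Bezout coefficients alongside the remainders: start with r₀ = 849 = a·1 + b·0 (s = 1, t = 0) and r₁ = 62 = a·0 + b·1 (s = 0, t = 1); each new remainder r_{k+1} = r_{k-1} − q_k·r_k inherits s_{k+1} = s_{k-1} − q_k·s_k, t_{k+1} = t_{k-1} − q_k·t_k, so r_k = a·s_k + b·t_k at every step:
  q = 13: r = 43, s = 1 − 13·0 = 1, t = 0 − 13·1 = -13  (check: 849·1 + 62·(-13) = 43)
  q = 1: r = 19, s = 0 − 1·1 = -1, t = 1 − 1·(-13) = 14  (check: 849·(-1) + 62·14 = 19)
  q = 2: r = 5, s = 1 − 2·(-1) = 3, t = -13 − 2·14 = -41  (check: 849·3 + 62·(-41) = 5)
  q = 3: r = 4, s = -1 − 3·3 = -10, t = 14 − 3·(-41) = 137  (check: 849·(-10) + 62·137 = 4)
  q = 1: r = 1, s = 3 − 1·(-10) = 13, t = -41 − 1·137 = -178  (check: 849·13 + 62·(-178) = 1)
The row with r = 1 (the gcd) gives the Bezout coefficients s = 13, t = -178.
Result: 849 · (13) + 62 · (-178) = 1.

gcd(849, 62) = 1; s = 13, t = -178 (check: 849·13 + 62·(-178) = 1).


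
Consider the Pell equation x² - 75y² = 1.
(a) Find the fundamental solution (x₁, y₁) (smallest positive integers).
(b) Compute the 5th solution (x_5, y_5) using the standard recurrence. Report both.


Step 1: Find the fundamental solution (x₁, y₁) of x² - 75y² = 1.
  Expand √75 as a continued fraction. a₀ = ⌊√75⌋ = 8; iterate m_{k+1} = d_k·a_k − m_k, d_{k+1} = (75 − m_{k+1}²)/d_k, a_{k+1} = ⌊(a₀ + m_{k+1})/d_{k+1}⌋ (starting m₀ = 0, d₀ = 1), with convergents p_k = a_k·p_{k-1} + p_{k-2}, q_k = a_k·q_{k-1} + q_{k-2} (p₋₁ = 1, q₋₁ = 0):
  k = 0: a₀ = 8; p₀/q₀ = 8/1; p₀² − 75·q₀² = 64 − 75 = -11.
  k = 1: m = 8, d = 11, a = ⌊(8 + 8)/11⌋ = 1; p/q = (1·8 + 1)/(1·1 + 0) = 9/1; p² − 75·q² = 81 − 75 = 6.
  k = 2: m = 3, d = 6, a = ⌊(8 + 3)/6⌋ = 1; p/q = (1·9 + 8)/(1·1 + 1) = 17/2; p² − 75·q² = 289 − 300 = -11.
  k = 3: m = 3, d = 11, a = ⌊(8 + 3)/11⌋ = 1; p/q = (1·17 + 9)/(1·2 + 1) = 26/3; p² − 75·q² = 676 − 675 = 1.
  The first convergent with p² − 75·q² = 1 gives the fundamental solution (x₁, y₁) = (26, 3).
Step 2: Apply the recurrence (x_{n+1}, y_{n+1}) = (x₁x_n + 75y₁y_n, x₁y_n + y₁x_n) repeatedly.
  From (x_1, y_1) = (26, 3): x_2 = 26·26 + 75·3·3 = 1351; y_2 = 26·3 + 3·26 = 156.
  From (x_2, y_2) = (1351, 156): x_3 = 26·1351 + 75·3·156 = 70226; y_3 = 26·156 + 3·1351 = 8109.
  From (x_3, y_3) = (70226, 8109): x_4 = 26·70226 + 75·3·8109 = 3650401; y_4 = 26·8109 + 3·70226 = 421512.
  From (x_4, y_4) = (3650401, 421512): x_5 = 26·3650401 + 75·3·421512 = 189750626; y_5 = 26·421512 + 3·3650401 = 21910515.
Step 3: Verify x_5² - 75·y_5² = 36005300067391876 - 36005300067391875 = 1 (should be 1). ✓

(x_1, y_1) = (26, 3); (x_5, y_5) = (189750626, 21910515).


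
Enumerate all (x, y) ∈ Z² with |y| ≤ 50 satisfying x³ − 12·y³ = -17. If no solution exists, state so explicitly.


The equation is x³ - 12y³ = -17. For fixed y, x³ = 12·y³ − 17, so a solution requires the RHS to be a perfect cube.
Strategy: iterate y from -50 to 50, compute RHS = 12·y³ − 17, and check whether it is a (positive or negative) perfect cube.
Check small values of y:
  y = 0: RHS = -17 is not a perfect cube.
  y = 1: RHS = -5 is not a perfect cube.
  y = -1: RHS = -29 is not a perfect cube.
  y = 2: RHS = 79 is not a perfect cube.
  y = -2: RHS = -113 is not a perfect cube.
  y = 3: RHS = 307 is not a perfect cube.
  y = -3: RHS = -341 is not a perfect cube.
Continuing the search up to |y| = 50 finds no solutions either.
No (x, y) in the scanned range satisfies the equation.

No integer solutions with |y| ≤ 50.


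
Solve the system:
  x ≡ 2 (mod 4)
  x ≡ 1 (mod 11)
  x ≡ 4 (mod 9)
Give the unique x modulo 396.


Moduli 4, 11, 9 are pairwise coprime; by CRT there is a unique solution modulo M = 4 · 11 · 9 = 396.
Solve pairwise, accumulating the modulus:
  Start with x ≡ 2 (mod 4).
  Combine with x ≡ 1 (mod 11): since gcd(4, 11) = 1, we get a unique residue mod 44.
    Write x = 2 + 4·t and substitute into x ≡ 1 (mod 11): 4·t ≡ 1 − 2 = -1 (mod 11).
    Reduce coefficients mod 11: 4·t ≡ 10 (mod 11).
    The inverse of 4 mod 11 is 3 (since 4·3 = 12 = 1·11 + 1), so t ≡ 3·10 = 30 ≡ 8 (mod 11).
    Then x = 2 + 4·8 = 34, valid modulo lcm(4, 11) = 44: x ≡ 34 (mod 44).
  Combine with x ≡ 4 (mod 9): since gcd(44, 9) = 1, we get a unique residue mod 396.
    Write x = 34 + 44·t and substitute into x ≡ 4 (mod 9): 44·t ≡ 4 − 34 = -30 (mod 9).
    Reduce coefficients mod 9: 8·t ≡ 6 (mod 9).
    The inverse of 8 mod 9 is 8 (since 8·8 = 64 = 7·9 + 1), so t ≡ 8·6 = 48 ≡ 3 (mod 9).
    Then x = 34 + 44·3 = 166, valid modulo lcm(44, 9) = 396: x ≡ 166 (mod 396).
Verify: 166 mod 4 = 2 ✓, 166 mod 11 = 1 ✓, 166 mod 9 = 4 ✓.

x ≡ 166 (mod 396).


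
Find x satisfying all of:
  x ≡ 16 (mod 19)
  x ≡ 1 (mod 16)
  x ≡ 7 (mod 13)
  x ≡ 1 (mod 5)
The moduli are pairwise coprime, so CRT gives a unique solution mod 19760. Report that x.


Product of moduli M = 19 · 16 · 13 · 5 = 19760.
Merge one congruence at a time:
  Start: x ≡ 16 (mod 19).
  Combine with x ≡ 1 (mod 16); new modulus lcm = 304.
    Write x = 16 + 19·t and substitute into x ≡ 1 (mod 16): 19·t ≡ 1 − 16 = -15 (mod 16).
    Reduce coefficients mod 16: 3·t ≡ 1 (mod 16).
    The inverse of 3 mod 16 is 11 (since 3·11 = 33 = 2·16 + 1), so t ≡ 11·1 = 11 ≡ 11 (mod 16).
    Then x = 16 + 19·11 = 225, valid modulo lcm(19, 16) = 304: x ≡ 225 (mod 304).
  Combine with x ≡ 7 (mod 13); new modulus lcm = 3952.
    Write x = 225 + 304·t and substitute into x ≡ 7 (mod 13): 304·t ≡ 7 − 225 = -218 (mod 13).
    Reduce coefficients mod 13: 5·t ≡ 3 (mod 13).
    The inverse of 5 mod 13 is 8 (since 5·8 = 40 = 3·13 + 1), so t ≡ 8·3 = 24 ≡ 11 (mod 13).
    Then x = 225 + 304·11 = 3569, valid modulo lcm(304, 13) = 3952: x ≡ 3569 (mod 3952).
  Combine with x ≡ 1 (mod 5); new modulus lcm = 19760.
    Write x = 3569 + 3952·t and substitute into x ≡ 1 (mod 5): 3952·t ≡ 1 − 3569 = -3568 (mod 5).
    Reduce coefficients mod 5: 2·t ≡ 2 (mod 5).
    The inverse of 2 mod 5 is 3 (since 2·3 = 6 = 1·5 + 1), so t ≡ 3·2 = 6 ≡ 1 (mod 5).
    Then x = 3569 + 3952·1 = 7521, valid modulo lcm(3952, 5) = 19760: x ≡ 7521 (mod 19760).
Verify against each original: 7521 mod 19 = 16, 7521 mod 16 = 1, 7521 mod 13 = 7, 7521 mod 5 = 1.

x ≡ 7521 (mod 19760).


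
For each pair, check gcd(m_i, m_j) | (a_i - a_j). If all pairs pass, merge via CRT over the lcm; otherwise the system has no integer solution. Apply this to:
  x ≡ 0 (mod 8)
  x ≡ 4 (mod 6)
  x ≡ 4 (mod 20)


Moduli 8, 6, 20 are not pairwise coprime, so CRT works modulo lcm(m_i) when all pairwise compatibility conditions hold.
Pairwise compatibility: gcd(m_i, m_j) must divide a_i - a_j for every pair.
Merge one congruence at a time:
  Start: x ≡ 0 (mod 8).
  Combine with x ≡ 4 (mod 6): gcd(8, 6) = 2; 4 - 0 = 4, which IS divisible by 2, so compatible.
    Write x = 0 + 8·t and substitute into x ≡ 4 (mod 6): 8·t ≡ 4 − 0 = 4 (mod 6).
    Divide the congruence (and modulus) by g = 2: 4·t ≡ 2 (mod 3).
    Reduce coefficients mod 3: 1·t ≡ 2 (mod 3).
    So t ≡ 2 (mod 3).
    Then x = 0 + 8·2 = 16, valid modulo lcm(8, 6) = 24: x ≡ 16 (mod 24).
  Combine with x ≡ 4 (mod 20): gcd(24, 20) = 4; 4 - 16 = -12, which IS divisible by 4, so compatible.
    Write x = 16 + 24·t and substitute into x ≡ 4 (mod 20): 24·t ≡ 4 − 16 = -12 (mod 20).
    Divide the congruence (and modulus) by g = 4: 6·t ≡ -3 (mod 5).
    Reduce coefficients mod 5: 1·t ≡ 2 (mod 5).
    So t ≡ 2 (mod 5).
    Then x = 16 + 24·2 = 64, valid modulo lcm(24, 20) = 120: x ≡ 64 (mod 120).
Verify: 64 mod 8 = 0, 64 mod 6 = 4, 64 mod 20 = 4.

x ≡ 64 (mod 120).


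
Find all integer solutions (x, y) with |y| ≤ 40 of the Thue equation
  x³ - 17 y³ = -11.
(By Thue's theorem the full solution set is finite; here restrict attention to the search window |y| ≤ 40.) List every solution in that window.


The equation is x³ - 17y³ = -11. For fixed y, x³ = 17·y³ − 11, so a solution requires the RHS to be a perfect cube.
Strategy: iterate y from -40 to 40, compute RHS = 17·y³ − 11, and check whether it is a (positive or negative) perfect cube.
Check small values of y:
  y = 0: RHS = -11 is not a perfect cube.
  y = 1: RHS = 6 is not a perfect cube.
  y = -1: RHS = -28 is not a perfect cube.
  y = 2: RHS = 125 = (5)³ ⇒ x = 5 works.
  y = -2: RHS = -147 is not a perfect cube.
  y = 3: RHS = 448 is not a perfect cube.
  y = -3: RHS = -470 is not a perfect cube.
Continuing the search up to |y| = 40 finds no further solutions beyond those listed.
Collected solutions: (5, 2).

Solutions (with |y| ≤ 40): (5, 2).


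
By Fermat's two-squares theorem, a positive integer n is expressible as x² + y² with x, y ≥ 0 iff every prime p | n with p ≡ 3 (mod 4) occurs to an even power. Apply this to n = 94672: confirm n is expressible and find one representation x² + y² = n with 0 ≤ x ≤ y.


Step 1: Factor n = 94672 = 2^4 · 61 · 97.
Step 2: Check the mod-4 condition on each prime factor: 2 = 2 (special); 61 ≡ 1 (mod 4), exponent 1; 97 ≡ 1 (mod 4), exponent 1.
All primes ≡ 3 (mod 4) appear to even exponent (or don't appear), so by the two-squares theorem n IS expressible as a sum of two squares.
Step 3: Build a representation. Group n = k² · m with k = 4 and m = 61 · 97 = 5917 (a product of primes ≡ 1 (mod 4)); a representation of m scales to one of n via (k·x)² + (k·y)² = k²(x² + y²). Each prime p ≡ 1 (mod 4) is itself a sum of two squares; find a² by testing p − a² for a perfect square:
  61: 61 − 1² = 60, 61 − 2² = 57, 61 − 3² = 52, 61 − 4² = 45, 61 − 5² = 36 = 6² ⇒ 61 = 5² + 6².
  97: 97 − 1² = 96, 97 − 2² = 93, 97 − 3² = 88, 97 − 4² = 81 = 9² ⇒ 97 = 4² + 9².
  Combine using the Brahmagupta–Fibonacci identity (a² + b²)(c² + d²) = (ac − bd)² + (ad + bc)² = (ac + bd)² + (ad − bc)²:
  61 · 97 = 5917: from (5² + 6²)(4² + 9²), take (5·4 − 6·9, 5·9 + 6·4) = (20 − 54, 45 + 24) = (-34, 69); dropping signs (only squares matter) gives (34, 69); check 34² + 69² = 1156 + 4761 = 5917 ✓.
  Scale by k = 4: (4·34, 4·69) = (136, 276).
Step 4: Order so x ≤ y and verify: 136² + 276² = 18496 + 76176 = 94672 = n. ✓

n = 94672 = 136² + 276² (one valid representation with x ≤ y).


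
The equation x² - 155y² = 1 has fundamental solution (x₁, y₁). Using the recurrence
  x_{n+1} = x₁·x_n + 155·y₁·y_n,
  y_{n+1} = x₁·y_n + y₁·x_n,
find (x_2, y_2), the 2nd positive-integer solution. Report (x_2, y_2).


Step 1: Find the fundamental solution (x₁, y₁) of x² - 155y² = 1.
  Expand √155 as a continued fraction. a₀ = ⌊√155⌋ = 12; iterate m_{k+1} = d_k·a_k − m_k, d_{k+1} = (155 − m_{k+1}²)/d_k, a_{k+1} = ⌊(a₀ + m_{k+1})/d_{k+1}⌋ (starting m₀ = 0, d₀ = 1), with convergents p_k = a_k·p_{k-1} + p_{k-2}, q_k = a_k·q_{k-1} + q_{k-2} (p₋₁ = 1, q₋₁ = 0):
  k = 0: a₀ = 12; p₀/q₀ = 12/1; p₀² − 155·q₀² = 144 − 155 = -11.
  k = 1: m = 12, d = 11, a = ⌊(12 + 12)/11⌋ = 2; p/q = (2·12 + 1)/(2·1 + 0) = 25/2; p² − 155·q² = 625 − 620 = 5.
  k = 2: m = 10, d = 5, a = ⌊(12 + 10)/5⌋ = 4; p/q = (4·25 + 12)/(4·2 + 1) = 112/9; p² − 155·q² = 12544 − 12555 = -11.
  k = 3: m = 10, d = 11, a = ⌊(12 + 10)/11⌋ = 2; p/q = (2·112 + 25)/(2·9 + 2) = 249/20; p² − 155·q² = 62001 − 62000 = 1.
  The first convergent with p² − 155·q² = 1 gives the fundamental solution (x₁, y₁) = (249, 20).
Step 2: Apply the recurrence (x_{n+1}, y_{n+1}) = (x₁x_n + 155y₁y_n, x₁y_n + y₁x_n) repeatedly.
  From (x_1, y_1) = (249, 20): x_2 = 249·249 + 155·20·20 = 124001; y_2 = 249·20 + 20·249 = 9960.
Step 3: Verify x_2² - 155·y_2² = 15376248001 - 15376248000 = 1 (should be 1). ✓

(x_1, y_1) = (249, 20); (x_2, y_2) = (124001, 9960).


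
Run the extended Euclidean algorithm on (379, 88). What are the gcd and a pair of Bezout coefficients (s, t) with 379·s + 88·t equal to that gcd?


Euclidean algorithm on (379, 88) — divide until remainder is 0:
  379 = 4 · 88 + 27
  88 = 3 · 27 + 7
  27 = 3 · 7 + 6
  7 = 1 · 6 + 1
  6 = 6 · 1 + 0
gcd(379, 88) = 1.
Track Bezout coefficients alongside the remainders: start with r₀ = 379 = a·1 + b·0 (s = 1, t = 0) and r₁ = 88 = a·0 + b·1 (s = 0, t = 1); each new remainder r_{k+1} = r_{k-1} − q_k·r_k inherits s_{k+1} = s_{k-1} − q_k·s_k, t_{k+1} = t_{k-1} − q_k·t_k, so r_k = a·s_k + b·t_k at every step:
  q = 4: r = 27, s = 1 − 4·0 = 1, t = 0 − 4·1 = -4  (check: 379·1 + 88·(-4) = 27)
  q = 3: r = 7, s = 0 − 3·1 = -3, t = 1 − 3·(-4) = 13  (check: 379·(-3) + 88·13 = 7)
  q = 3: r = 6, s = 1 − 3·(-3) = 10, t = -4 − 3·13 = -43  (check: 379·10 + 88·(-43) = 6)
  q = 1: r = 1, s = -3 − 1·10 = -13, t = 13 − 1·(-43) = 56  (check: 379·(-13) + 88·56 = 1)
The row with r = 1 (the gcd) gives the Bezout coefficients s = -13, t = 56.
Result: 379 · (-13) + 88 · (56) = 1.

gcd(379, 88) = 1; s = -13, t = 56 (check: 379·(-13) + 88·56 = 1).


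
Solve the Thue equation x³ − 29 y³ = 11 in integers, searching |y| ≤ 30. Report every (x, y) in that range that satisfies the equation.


The equation is x³ - 29y³ = 11. For fixed y, x³ = 29·y³ + 11, so a solution requires the RHS to be a perfect cube.
Strategy: iterate y from -30 to 30, compute RHS = 29·y³ + 11, and check whether it is a (positive or negative) perfect cube.
Check small values of y:
  y = 0: RHS = 11 is not a perfect cube.
  y = 1: RHS = 40 is not a perfect cube.
  y = -1: RHS = -18 is not a perfect cube.
  y = 2: RHS = 243 is not a perfect cube.
  y = -2: RHS = -221 is not a perfect cube.
  y = 3: RHS = 794 is not a perfect cube.
  y = -3: RHS = -772 is not a perfect cube.
Continuing the search up to |y| = 30 finds no solutions either.
No (x, y) in the scanned range satisfies the equation.

No integer solutions with |y| ≤ 30.


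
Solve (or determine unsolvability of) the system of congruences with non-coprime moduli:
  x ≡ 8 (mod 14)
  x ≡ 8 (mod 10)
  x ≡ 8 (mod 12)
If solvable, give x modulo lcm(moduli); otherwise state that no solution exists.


Moduli 14, 10, 12 are not pairwise coprime, so CRT works modulo lcm(m_i) when all pairwise compatibility conditions hold.
Pairwise compatibility: gcd(m_i, m_j) must divide a_i - a_j for every pair.
Merge one congruence at a time:
  Start: x ≡ 8 (mod 14).
  Combine with x ≡ 8 (mod 10): gcd(14, 10) = 2; 8 - 8 = 0, which IS divisible by 2, so compatible.
    Write x = 8 + 14·t and substitute into x ≡ 8 (mod 10): 14·t ≡ 8 − 8 = 0 (mod 10).
    Divide the congruence (and modulus) by g = 2: 7·t ≡ 0 (mod 5).
    Reduce coefficients mod 5: 2·t ≡ 0 (mod 5).
    The inverse of 2 mod 5 is 3 (since 2·3 = 6 = 1·5 + 1), so t ≡ 3·0 = 0 ≡ 0 (mod 5).
    Then x = 8 + 14·0 = 8, valid modulo lcm(14, 10) = 70: x ≡ 8 (mod 70).
  Combine with x ≡ 8 (mod 12): gcd(70, 12) = 2; 8 - 8 = 0, which IS divisible by 2, so compatible.
    Write x = 8 + 70·t and substitute into x ≡ 8 (mod 12): 70·t ≡ 8 − 8 = 0 (mod 12).
    Divide the congruence (and modulus) by g = 2: 35·t ≡ 0 (mod 6).
    Reduce coefficients mod 6: 5·t ≡ 0 (mod 6).
    The inverse of 5 mod 6 is 5 (since 5·5 = 25 = 4·6 + 1), so t ≡ 5·0 = 0 ≡ 0 (mod 6).
    Then x = 8 + 70·0 = 8, valid modulo lcm(70, 12) = 420: x ≡ 8 (mod 420).
Verify: 8 mod 14 = 8, 8 mod 10 = 8, 8 mod 12 = 8.

x ≡ 8 (mod 420).


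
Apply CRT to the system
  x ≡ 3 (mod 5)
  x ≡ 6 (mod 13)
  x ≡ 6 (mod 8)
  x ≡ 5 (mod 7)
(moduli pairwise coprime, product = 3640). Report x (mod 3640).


Product of moduli M = 5 · 13 · 8 · 7 = 3640.
Merge one congruence at a time:
  Start: x ≡ 3 (mod 5).
  Combine with x ≡ 6 (mod 13); new modulus lcm = 65.
    Write x = 3 + 5·t and substitute into x ≡ 6 (mod 13): 5·t ≡ 6 − 3 = 3 (mod 13).
    The inverse of 5 mod 13 is 8 (since 5·8 = 40 = 3·13 + 1), so t ≡ 8·3 = 24 ≡ 11 (mod 13).
    Then x = 3 + 5·11 = 58, valid modulo lcm(5, 13) = 65: x ≡ 58 (mod 65).
  Combine with x ≡ 6 (mod 8); new modulus lcm = 520.
    Write x = 58 + 65·t and substitute into x ≡ 6 (mod 8): 65·t ≡ 6 − 58 = -52 (mod 8).
    Reduce coefficients mod 8: 1·t ≡ 4 (mod 8).
    So t ≡ 4 (mod 8).
    Then x = 58 + 65·4 = 318, valid modulo lcm(65, 8) = 520: x ≡ 318 (mod 520).
  Combine with x ≡ 5 (mod 7); new modulus lcm = 3640.
    Write x = 318 + 520·t and substitute into x ≡ 5 (mod 7): 520·t ≡ 5 − 318 = -313 (mod 7).
    Reduce coefficients mod 7: 2·t ≡ 2 (mod 7).
    The inverse of 2 mod 7 is 4 (since 2·4 = 8 = 1·7 + 1), so t ≡ 4·2 = 8 ≡ 1 (mod 7).
    Then x = 318 + 520·1 = 838, valid modulo lcm(520, 7) = 3640: x ≡ 838 (mod 3640).
Verify against each original: 838 mod 5 = 3, 838 mod 13 = 6, 838 mod 8 = 6, 838 mod 7 = 5.

x ≡ 838 (mod 3640).


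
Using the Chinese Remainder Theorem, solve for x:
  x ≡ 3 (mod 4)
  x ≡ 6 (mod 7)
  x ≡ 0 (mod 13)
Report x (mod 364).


Moduli 4, 7, 13 are pairwise coprime; by CRT there is a unique solution modulo M = 4 · 7 · 13 = 364.
Solve pairwise, accumulating the modulus:
  Start with x ≡ 3 (mod 4).
  Combine with x ≡ 6 (mod 7): since gcd(4, 7) = 1, we get a unique residue mod 28.
    Write x = 3 + 4·t and substitute into x ≡ 6 (mod 7): 4·t ≡ 6 − 3 = 3 (mod 7).
    The inverse of 4 mod 7 is 2 (since 4·2 = 8 = 1·7 + 1), so t ≡ 2·3 = 6 ≡ 6 (mod 7).
    Then x = 3 + 4·6 = 27, valid modulo lcm(4, 7) = 28: x ≡ 27 (mod 28).
  Combine with x ≡ 0 (mod 13): since gcd(28, 13) = 1, we get a unique residue mod 364.
    Write x = 27 + 28·t and substitute into x ≡ 0 (mod 13): 28·t ≡ 0 − 27 = -27 (mod 13).
    Reduce coefficients mod 13: 2·t ≡ 12 (mod 13).
    The inverse of 2 mod 13 is 7 (since 2·7 = 14 = 1·13 + 1), so t ≡ 7·12 = 84 ≡ 6 (mod 13).
    Then x = 27 + 28·6 = 195, valid modulo lcm(28, 13) = 364: x ≡ 195 (mod 364).
Verify: 195 mod 4 = 3 ✓, 195 mod 7 = 6 ✓, 195 mod 13 = 0 ✓.

x ≡ 195 (mod 364).


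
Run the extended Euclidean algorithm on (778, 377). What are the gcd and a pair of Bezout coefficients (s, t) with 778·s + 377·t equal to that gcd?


Euclidean algorithm on (778, 377) — divide until remainder is 0:
  778 = 2 · 377 + 24
  377 = 15 · 24 + 17
  24 = 1 · 17 + 7
  17 = 2 · 7 + 3
  7 = 2 · 3 + 1
  3 = 3 · 1 + 0
gcd(778, 377) = 1.
Track Bezout coefficients alongside the remainders: start with r₀ = 778 = a·1 + b·0 (s = 1, t = 0) and r₁ = 377 = a·0 + b·1 (s = 0, t = 1); each new remainder r_{k+1} = r_{k-1} − q_k·r_k inherits s_{k+1} = s_{k-1} − q_k·s_k, t_{k+1} = t_{k-1} − q_k·t_k, so r_k = a·s_k + b·t_k at every step:
  q = 2: r = 24, s = 1 − 2·0 = 1, t = 0 − 2·1 = -2  (check: 778·1 + 377·(-2) = 24)
  q = 15: r = 17, s = 0 − 15·1 = -15, t = 1 − 15·(-2) = 31  (check: 778·(-15) + 377·31 = 17)
  q = 1: r = 7, s = 1 − 1·(-15) = 16, t = -2 − 1·31 = -33  (check: 778·16 + 377·(-33) = 7)
  q = 2: r = 3, s = -15 − 2·16 = -47, t = 31 − 2·(-33) = 97  (check: 778·(-47) + 377·97 = 3)
  q = 2: r = 1, s = 16 − 2·(-47) = 110, t = -33 − 2·97 = -227  (check: 778·110 + 377·(-227) = 1)
The row with r = 1 (the gcd) gives the Bezout coefficients s = 110, t = -227.
Result: 778 · (110) + 377 · (-227) = 1.

gcd(778, 377) = 1; s = 110, t = -227 (check: 778·110 + 377·(-227) = 1).


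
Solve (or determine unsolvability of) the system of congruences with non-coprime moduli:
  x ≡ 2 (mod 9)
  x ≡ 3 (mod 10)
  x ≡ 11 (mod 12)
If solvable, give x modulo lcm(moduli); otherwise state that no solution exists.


Moduli 9, 10, 12 are not pairwise coprime, so CRT works modulo lcm(m_i) when all pairwise compatibility conditions hold.
Pairwise compatibility: gcd(m_i, m_j) must divide a_i - a_j for every pair.
Merge one congruence at a time:
  Start: x ≡ 2 (mod 9).
  Combine with x ≡ 3 (mod 10): gcd(9, 10) = 1; 3 - 2 = 1, which IS divisible by 1, so compatible.
    Write x = 2 + 9·t and substitute into x ≡ 3 (mod 10): 9·t ≡ 3 − 2 = 1 (mod 10).
    The inverse of 9 mod 10 is 9 (since 9·9 = 81 = 8·10 + 1), so t ≡ 9·1 = 9 ≡ 9 (mod 10).
    Then x = 2 + 9·9 = 83, valid modulo lcm(9, 10) = 90: x ≡ 83 (mod 90).
  Combine with x ≡ 11 (mod 12): gcd(90, 12) = 6; 11 - 83 = -72, which IS divisible by 6, so compatible.
    Write x = 83 + 90·t and substitute into x ≡ 11 (mod 12): 90·t ≡ 11 − 83 = -72 (mod 12).
    Divide the congruence (and modulus) by g = 6: 15·t ≡ -12 (mod 2).
    Reduce coefficients mod 2: 1·t ≡ 0 (mod 2).
    So t ≡ 0 (mod 2).
    Then x = 83 + 90·0 = 83, valid modulo lcm(90, 12) = 180: x ≡ 83 (mod 180).
Verify: 83 mod 9 = 2, 83 mod 10 = 3, 83 mod 12 = 11.

x ≡ 83 (mod 180).


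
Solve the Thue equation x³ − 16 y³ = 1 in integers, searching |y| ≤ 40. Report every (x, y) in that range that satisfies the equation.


The equation is x³ - 16y³ = 1. For fixed y, x³ = 16·y³ + 1, so a solution requires the RHS to be a perfect cube.
Strategy: iterate y from -40 to 40, compute RHS = 16·y³ + 1, and check whether it is a (positive or negative) perfect cube.
Check small values of y:
  y = 0: RHS = 1 = (1)³ ⇒ x = 1 works.
  y = 1: RHS = 17 is not a perfect cube.
  y = -1: RHS = -15 is not a perfect cube.
  y = 2: RHS = 129 is not a perfect cube.
  y = -2: RHS = -127 is not a perfect cube.
  y = 3: RHS = 433 is not a perfect cube.
  y = -3: RHS = -431 is not a perfect cube.
Continuing the search up to |y| = 40 finds no further solutions beyond those listed.
Collected solutions: (1, 0).

Solutions (with |y| ≤ 40): (1, 0).


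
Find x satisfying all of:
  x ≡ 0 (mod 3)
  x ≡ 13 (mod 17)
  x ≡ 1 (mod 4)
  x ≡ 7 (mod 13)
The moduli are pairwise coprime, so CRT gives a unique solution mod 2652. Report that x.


Product of moduli M = 3 · 17 · 4 · 13 = 2652.
Merge one congruence at a time:
  Start: x ≡ 0 (mod 3).
  Combine with x ≡ 13 (mod 17); new modulus lcm = 51.
    Write x = 0 + 3·t and substitute into x ≡ 13 (mod 17): 3·t ≡ 13 − 0 = 13 (mod 17).
    The inverse of 3 mod 17 is 6 (since 3·6 = 18 = 1·17 + 1), so t ≡ 6·13 = 78 ≡ 10 (mod 17).
    Then x = 0 + 3·10 = 30, valid modulo lcm(3, 17) = 51: x ≡ 30 (mod 51).
  Combine with x ≡ 1 (mod 4); new modulus lcm = 204.
    Write x = 30 + 51·t and substitute into x ≡ 1 (mod 4): 51·t ≡ 1 − 30 = -29 (mod 4).
    Reduce coefficients mod 4: 3·t ≡ 3 (mod 4).
    The inverse of 3 mod 4 is 3 (since 3·3 = 9 = 2·4 + 1), so t ≡ 3·3 = 9 ≡ 1 (mod 4).
    Then x = 30 + 51·1 = 81, valid modulo lcm(51, 4) = 204: x ≡ 81 (mod 204).
  Combine with x ≡ 7 (mod 13); new modulus lcm = 2652.
    Write x = 81 + 204·t and substitute into x ≡ 7 (mod 13): 204·t ≡ 7 − 81 = -74 (mod 13).
    Reduce coefficients mod 13: 9·t ≡ 4 (mod 13).
    The inverse of 9 mod 13 is 3 (since 9·3 = 27 = 2·13 + 1), so t ≡ 3·4 = 12 ≡ 12 (mod 13).
    Then x = 81 + 204·12 = 2529, valid modulo lcm(204, 13) = 2652: x ≡ 2529 (mod 2652).
Verify against each original: 2529 mod 3 = 0, 2529 mod 17 = 13, 2529 mod 4 = 1, 2529 mod 13 = 7.

x ≡ 2529 (mod 2652).


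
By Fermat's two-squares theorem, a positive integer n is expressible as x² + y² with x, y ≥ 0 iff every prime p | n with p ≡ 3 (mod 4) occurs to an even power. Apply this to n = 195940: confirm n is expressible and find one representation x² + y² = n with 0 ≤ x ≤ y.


Step 1: Factor n = 195940 = 2^2 · 5 · 97 · 101.
Step 2: Check the mod-4 condition on each prime factor: 2 = 2 (special); 5 ≡ 1 (mod 4), exponent 1; 97 ≡ 1 (mod 4), exponent 1; 101 ≡ 1 (mod 4), exponent 1.
All primes ≡ 3 (mod 4) appear to even exponent (or don't appear), so by the two-squares theorem n IS expressible as a sum of two squares.
Step 3: Build a representation. Group n = k² · m with k = 2 and m = 5 · 97 · 101 = 48985 (a product of primes ≡ 1 (mod 4)); a representation of m scales to one of n via (k·x)² + (k·y)² = k²(x² + y²). Each prime p ≡ 1 (mod 4) is itself a sum of two squares; find a² by testing p − a² for a perfect square:
  5: 5 − 1² = 4 = 2² ⇒ 5 = 1² + 2².
  97: 97 − 1² = 96, 97 − 2² = 93, 97 − 3² = 88, 97 − 4² = 81 = 9² ⇒ 97 = 4² + 9².
  101: 101 − 1² = 100 = 10² ⇒ 101 = 1² + 10².
  Combine using the Brahmagupta–Fibonacci identity (a² + b²)(c² + d²) = (ac − bd)² + (ad + bc)² = (ac + bd)² + (ad − bc)²:
  5 · 97 = 485: from (1² + 2²)(4² + 9²), take (1·4 − 2·9, 1·9 + 2·4) = (4 − 18, 9 + 8) = (-14, 17); dropping signs (only squares matter) gives (14, 17); check 14² + 17² = 196 + 289 = 485 ✓.
  485 · 101 = 48985: from (14² + 17²)(1² + 10²), take (14·1 − 17·10, 14·10 + 17·1) = (14 − 170, 140 + 17) = (-156, 157); dropping signs (only squares matter) gives (156, 157); check 156² + 157² = 24336 + 24649 = 48985 ✓.
  Scale by k = 2: (2·156, 2·157) = (312, 314).
Step 4: Order so x ≤ y and verify: 312² + 314² = 97344 + 98596 = 195940 = n. ✓

n = 195940 = 312² + 314² (one valid representation with x ≤ y).


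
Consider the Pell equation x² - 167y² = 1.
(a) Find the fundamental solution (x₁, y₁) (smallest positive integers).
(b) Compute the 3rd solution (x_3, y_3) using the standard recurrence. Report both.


Step 1: Find the fundamental solution (x₁, y₁) of x² - 167y² = 1.
  Expand √167 as a continued fraction. a₀ = ⌊√167⌋ = 12; iterate m_{k+1} = d_k·a_k − m_k, d_{k+1} = (167 − m_{k+1}²)/d_k, a_{k+1} = ⌊(a₀ + m_{k+1})/d_{k+1}⌋ (starting m₀ = 0, d₀ = 1), with convergents p_k = a_k·p_{k-1} + p_{k-2}, q_k = a_k·q_{k-1} + q_{k-2} (p₋₁ = 1, q₋₁ = 0):
  k = 0: a₀ = 12; p₀/q₀ = 12/1; p₀² − 167·q₀² = 144 − 167 = -23.
  k = 1: m = 12, d = 23, a = ⌊(12 + 12)/23⌋ = 1; p/q = (1·12 + 1)/(1·1 + 0) = 13/1; p² − 167·q² = 169 − 167 = 2.
  k = 2: m = 11, d = 2, a = ⌊(12 + 11)/2⌋ = 11; p/q = (11·13 + 12)/(11·1 + 1) = 155/12; p² − 167·q² = 24025 − 24048 = -23.
  k = 3: m = 11, d = 23, a = ⌊(12 + 11)/23⌋ = 1; p/q = (1·155 + 13)/(1·12 + 1) = 168/13; p² − 167·q² = 28224 − 28223 = 1.
  The first convergent with p² − 167·q² = 1 gives the fundamental solution (x₁, y₁) = (168, 13).
Step 2: Apply the recurrence (x_{n+1}, y_{n+1}) = (x₁x_n + 167y₁y_n, x₁y_n + y₁x_n) repeatedly.
  From (x_1, y_1) = (168, 13): x_2 = 168·168 + 167·13·13 = 56447; y_2 = 168·13 + 13·168 = 4368.
  From (x_2, y_2) = (56447, 4368): x_3 = 168·56447 + 167·13·4368 = 18966024; y_3 = 168·4368 + 13·56447 = 1467635.
Step 3: Verify x_3² - 167·y_3² = 359710066368576 - 359710066368575 = 1 (should be 1). ✓

(x_1, y_1) = (168, 13); (x_3, y_3) = (18966024, 1467635).


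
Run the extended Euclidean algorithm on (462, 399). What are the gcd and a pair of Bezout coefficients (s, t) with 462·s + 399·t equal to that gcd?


Euclidean algorithm on (462, 399) — divide until remainder is 0:
  462 = 1 · 399 + 63
  399 = 6 · 63 + 21
  63 = 3 · 21 + 0
gcd(462, 399) = 21.
Track Bezout coefficients alongside the remainders: start with r₀ = 462 = a·1 + b·0 (s = 1, t = 0) and r₁ = 399 = a·0 + b·1 (s = 0, t = 1); each new remainder r_{k+1} = r_{k-1} − q_k·r_k inherits s_{k+1} = s_{k-1} − q_k·s_k, t_{k+1} = t_{k-1} − q_k·t_k, so r_k = a·s_k + b·t_k at every step:
  q = 1: r = 63, s = 1 − 1·0 = 1, t = 0 − 1·1 = -1  (check: 462·1 + 399·(-1) = 63)
  q = 6: r = 21, s = 0 − 6·1 = -6, t = 1 − 6·(-1) = 7  (check: 462·(-6) + 399·7 = 21)
The row with r = 21 (the gcd) gives the Bezout coefficients s = -6, t = 7.
Result: 462 · (-6) + 399 · (7) = 21.

gcd(462, 399) = 21; s = -6, t = 7 (check: 462·(-6) + 399·7 = 21).


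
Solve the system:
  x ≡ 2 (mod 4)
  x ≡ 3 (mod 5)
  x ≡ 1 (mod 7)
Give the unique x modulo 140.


Moduli 4, 5, 7 are pairwise coprime; by CRT there is a unique solution modulo M = 4 · 5 · 7 = 140.
Solve pairwise, accumulating the modulus:
  Start with x ≡ 2 (mod 4).
  Combine with x ≡ 3 (mod 5): since gcd(4, 5) = 1, we get a unique residue mod 20.
    Write x = 2 + 4·t and substitute into x ≡ 3 (mod 5): 4·t ≡ 3 − 2 = 1 (mod 5).
    The inverse of 4 mod 5 is 4 (since 4·4 = 16 = 3·5 + 1), so t ≡ 4·1 = 4 ≡ 4 (mod 5).
    Then x = 2 + 4·4 = 18, valid modulo lcm(4, 5) = 20: x ≡ 18 (mod 20).
  Combine with x ≡ 1 (mod 7): since gcd(20, 7) = 1, we get a unique residue mod 140.
    Write x = 18 + 20·t and substitute into x ≡ 1 (mod 7): 20·t ≡ 1 − 18 = -17 (mod 7).
    Reduce coefficients mod 7: 6·t ≡ 4 (mod 7).
    The inverse of 6 mod 7 is 6 (since 6·6 = 36 = 5·7 + 1), so t ≡ 6·4 = 24 ≡ 3 (mod 7).
    Then x = 18 + 20·3 = 78, valid modulo lcm(20, 7) = 140: x ≡ 78 (mod 140).
Verify: 78 mod 4 = 2 ✓, 78 mod 5 = 3 ✓, 78 mod 7 = 1 ✓.

x ≡ 78 (mod 140).


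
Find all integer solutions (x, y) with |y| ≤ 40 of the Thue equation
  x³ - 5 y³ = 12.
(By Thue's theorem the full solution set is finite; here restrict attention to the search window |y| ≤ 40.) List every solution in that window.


The equation is x³ - 5y³ = 12. For fixed y, x³ = 5·y³ + 12, so a solution requires the RHS to be a perfect cube.
Strategy: iterate y from -40 to 40, compute RHS = 5·y³ + 12, and check whether it is a (positive or negative) perfect cube.
Check small values of y:
  y = 0: RHS = 12 is not a perfect cube.
  y = 1: RHS = 17 is not a perfect cube.
  y = -1: RHS = 7 is not a perfect cube.
  y = 2: RHS = 52 is not a perfect cube.
  y = -2: RHS = -28 is not a perfect cube.
  y = 3: RHS = 147 is not a perfect cube.
  y = -3: RHS = -123 is not a perfect cube.
Continuing the search up to |y| = 40 finds no solutions either.
No (x, y) in the scanned range satisfies the equation.

No integer solutions with |y| ≤ 40.


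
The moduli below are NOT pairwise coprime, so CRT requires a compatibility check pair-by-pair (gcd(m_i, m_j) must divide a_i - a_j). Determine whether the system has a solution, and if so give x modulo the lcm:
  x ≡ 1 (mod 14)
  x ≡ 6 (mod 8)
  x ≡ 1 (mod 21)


Moduli 14, 8, 21 are not pairwise coprime, so CRT works modulo lcm(m_i) when all pairwise compatibility conditions hold.
Pairwise compatibility: gcd(m_i, m_j) must divide a_i - a_j for every pair.
Merge one congruence at a time:
  Start: x ≡ 1 (mod 14).
  Combine with x ≡ 6 (mod 8): gcd(14, 8) = 2, and 6 - 1 = 5 is NOT divisible by 2.
    ⇒ system is inconsistent (no integer solution).

No solution (the system is inconsistent).


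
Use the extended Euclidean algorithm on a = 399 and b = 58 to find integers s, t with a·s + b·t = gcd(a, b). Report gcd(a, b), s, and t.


Euclidean algorithm on (399, 58) — divide until remainder is 0:
  399 = 6 · 58 + 51
  58 = 1 · 51 + 7
  51 = 7 · 7 + 2
  7 = 3 · 2 + 1
  2 = 2 · 1 + 0
gcd(399, 58) = 1.
Track Bezout coefficients alongside the remainders: start with r₀ = 399 = a·1 + b·0 (s = 1, t = 0) and r₁ = 58 = a·0 + b·1 (s = 0, t = 1); each new remainder r_{k+1} = r_{k-1} − q_k·r_k inherits s_{k+1} = s_{k-1} − q_k·s_k, t_{k+1} = t_{k-1} − q_k·t_k, so r_k = a·s_k + b·t_k at every step:
  q = 6: r = 51, s = 1 − 6·0 = 1, t = 0 − 6·1 = -6  (check: 399·1 + 58·(-6) = 51)
  q = 1: r = 7, s = 0 − 1·1 = -1, t = 1 − 1·(-6) = 7  (check: 399·(-1) + 58·7 = 7)
  q = 7: r = 2, s = 1 − 7·(-1) = 8, t = -6 − 7·7 = -55  (check: 399·8 + 58·(-55) = 2)
  q = 3: r = 1, s = -1 − 3·8 = -25, t = 7 − 3·(-55) = 172  (check: 399·(-25) + 58·172 = 1)
The row with r = 1 (the gcd) gives the Bezout coefficients s = -25, t = 172.
Result: 399 · (-25) + 58 · (172) = 1.

gcd(399, 58) = 1; s = -25, t = 172 (check: 399·(-25) + 58·172 = 1).


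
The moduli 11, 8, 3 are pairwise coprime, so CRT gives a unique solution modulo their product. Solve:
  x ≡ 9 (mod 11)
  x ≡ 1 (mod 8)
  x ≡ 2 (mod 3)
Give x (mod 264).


Moduli 11, 8, 3 are pairwise coprime; by CRT there is a unique solution modulo M = 11 · 8 · 3 = 264.
Solve pairwise, accumulating the modulus:
  Start with x ≡ 9 (mod 11).
  Combine with x ≡ 1 (mod 8): since gcd(11, 8) = 1, we get a unique residue mod 88.
    Write x = 9 + 11·t and substitute into x ≡ 1 (mod 8): 11·t ≡ 1 − 9 = -8 (mod 8).
    Reduce coefficients mod 8: 3·t ≡ 0 (mod 8).
    The inverse of 3 mod 8 is 3 (since 3·3 = 9 = 1·8 + 1), so t ≡ 3·0 = 0 ≡ 0 (mod 8).
    Then x = 9 + 11·0 = 9, valid modulo lcm(11, 8) = 88: x ≡ 9 (mod 88).
  Combine with x ≡ 2 (mod 3): since gcd(88, 3) = 1, we get a unique residue mod 264.
    Write x = 9 + 88·t and substitute into x ≡ 2 (mod 3): 88·t ≡ 2 − 9 = -7 (mod 3).
    Reduce coefficients mod 3: 1·t ≡ 2 (mod 3).
    So t ≡ 2 (mod 3).
    Then x = 9 + 88·2 = 185, valid modulo lcm(88, 3) = 264: x ≡ 185 (mod 264).
Verify: 185 mod 11 = 9 ✓, 185 mod 8 = 1 ✓, 185 mod 3 = 2 ✓.

x ≡ 185 (mod 264).


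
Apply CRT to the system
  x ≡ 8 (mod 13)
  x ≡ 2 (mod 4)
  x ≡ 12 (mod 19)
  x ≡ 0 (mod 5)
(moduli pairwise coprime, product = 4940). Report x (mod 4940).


Product of moduli M = 13 · 4 · 19 · 5 = 4940.
Merge one congruence at a time:
  Start: x ≡ 8 (mod 13).
  Combine with x ≡ 2 (mod 4); new modulus lcm = 52.
    Write x = 8 + 13·t and substitute into x ≡ 2 (mod 4): 13·t ≡ 2 − 8 = -6 (mod 4).
    Reduce coefficients mod 4: 1·t ≡ 2 (mod 4).
    So t ≡ 2 (mod 4).
    Then x = 8 + 13·2 = 34, valid modulo lcm(13, 4) = 52: x ≡ 34 (mod 52).
  Combine with x ≡ 12 (mod 19); new modulus lcm = 988.
    Write x = 34 + 52·t and substitute into x ≡ 12 (mod 19): 52·t ≡ 12 − 34 = -22 (mod 19).
    Reduce coefficients mod 19: 14·t ≡ 16 (mod 19).
    The inverse of 14 mod 19 is 15 (since 14·15 = 210 = 11·19 + 1), so t ≡ 15·16 = 240 ≡ 12 (mod 19).
    Then x = 34 + 52·12 = 658, valid modulo lcm(52, 19) = 988: x ≡ 658 (mod 988).
  Combine with x ≡ 0 (mod 5); new modulus lcm = 4940.
    Write x = 658 + 988·t and substitute into x ≡ 0 (mod 5): 988·t ≡ 0 − 658 = -658 (mod 5).
    Reduce coefficients mod 5: 3·t ≡ 2 (mod 5).
    The inverse of 3 mod 5 is 2 (since 3·2 = 6 = 1·5 + 1), so t ≡ 2·2 = 4 ≡ 4 (mod 5).
    Then x = 658 + 988·4 = 4610, valid modulo lcm(988, 5) = 4940: x ≡ 4610 (mod 4940).
Verify against each original: 4610 mod 13 = 8, 4610 mod 4 = 2, 4610 mod 19 = 12, 4610 mod 5 = 0.

x ≡ 4610 (mod 4940).


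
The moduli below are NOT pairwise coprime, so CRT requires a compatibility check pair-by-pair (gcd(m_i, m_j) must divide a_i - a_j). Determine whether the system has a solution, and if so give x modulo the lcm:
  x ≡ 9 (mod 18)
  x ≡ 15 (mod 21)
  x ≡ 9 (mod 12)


Moduli 18, 21, 12 are not pairwise coprime, so CRT works modulo lcm(m_i) when all pairwise compatibility conditions hold.
Pairwise compatibility: gcd(m_i, m_j) must divide a_i - a_j for every pair.
Merge one congruence at a time:
  Start: x ≡ 9 (mod 18).
  Combine with x ≡ 15 (mod 21): gcd(18, 21) = 3; 15 - 9 = 6, which IS divisible by 3, so compatible.
    Write x = 9 + 18·t and substitute into x ≡ 15 (mod 21): 18·t ≡ 15 − 9 = 6 (mod 21).
    Divide the congruence (and modulus) by g = 3: 6·t ≡ 2 (mod 7).
    The inverse of 6 mod 7 is 6 (since 6·6 = 36 = 5·7 + 1), so t ≡ 6·2 = 12 ≡ 5 (mod 7).
    Then x = 9 + 18·5 = 99, valid modulo lcm(18, 21) = 126: x ≡ 99 (mod 126).
  Combine with x ≡ 9 (mod 12): gcd(126, 12) = 6; 9 - 99 = -90, which IS divisible by 6, so compatible.
    Write x = 99 + 126·t and substitute into x ≡ 9 (mod 12): 126·t ≡ 9 − 99 = -90 (mod 12).
    Divide the congruence (and modulus) by g = 6: 21·t ≡ -15 (mod 2).
    Reduce coefficients mod 2: 1·t ≡ 1 (mod 2).
    So t ≡ 1 (mod 2).
    Then x = 99 + 126·1 = 225, valid modulo lcm(126, 12) = 252: x ≡ 225 (mod 252).
Verify: 225 mod 18 = 9, 225 mod 21 = 15, 225 mod 12 = 9.

x ≡ 225 (mod 252).
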